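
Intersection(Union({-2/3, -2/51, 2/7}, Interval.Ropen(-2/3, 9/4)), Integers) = Range(0, 3, 1)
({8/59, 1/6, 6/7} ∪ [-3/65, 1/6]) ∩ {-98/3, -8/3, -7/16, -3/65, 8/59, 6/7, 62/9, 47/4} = {-3/65, 8/59, 6/7}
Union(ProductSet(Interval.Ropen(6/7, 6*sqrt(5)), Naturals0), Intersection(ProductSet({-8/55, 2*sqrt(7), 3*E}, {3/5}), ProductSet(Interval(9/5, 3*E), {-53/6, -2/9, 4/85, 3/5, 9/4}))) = Union(ProductSet({2*sqrt(7), 3*E}, {3/5}), ProductSet(Interval.Ropen(6/7, 6*sqrt(5)), Naturals0))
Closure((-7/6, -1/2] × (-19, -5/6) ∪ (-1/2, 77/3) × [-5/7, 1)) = ({-7/6, -1/2} × [-19, -5/6]) ∪ ({-1/2, 77/3} × [-5/7, 1]) ∪ ([-7/6, -1/2] × {-19, -5/6}) ∪ ([-1/2, 77/3] × {-5/7, 1}) ∪ ((-7/6, -1/2] × (-19, -5/6)) ∪ ((-1/2, 77/3) × [-5/7, 1))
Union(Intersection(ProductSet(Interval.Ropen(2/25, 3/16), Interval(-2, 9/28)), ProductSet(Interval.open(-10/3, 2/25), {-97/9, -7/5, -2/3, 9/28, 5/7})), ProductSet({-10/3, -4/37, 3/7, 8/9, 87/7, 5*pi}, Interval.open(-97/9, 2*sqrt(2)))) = ProductSet({-10/3, -4/37, 3/7, 8/9, 87/7, 5*pi}, Interval.open(-97/9, 2*sqrt(2)))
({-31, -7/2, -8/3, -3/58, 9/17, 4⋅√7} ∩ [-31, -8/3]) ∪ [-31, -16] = [-31, -16] ∪ {-7/2, -8/3}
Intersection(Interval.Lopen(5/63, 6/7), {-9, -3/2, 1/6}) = {1/6}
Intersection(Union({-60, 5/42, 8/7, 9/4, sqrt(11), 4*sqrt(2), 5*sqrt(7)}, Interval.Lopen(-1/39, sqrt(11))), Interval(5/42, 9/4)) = Interval(5/42, 9/4)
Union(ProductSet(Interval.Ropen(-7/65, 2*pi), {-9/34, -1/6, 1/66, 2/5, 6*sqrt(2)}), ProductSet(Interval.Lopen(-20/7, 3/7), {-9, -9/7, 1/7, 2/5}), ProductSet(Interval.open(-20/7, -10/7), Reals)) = Union(ProductSet(Interval.open(-20/7, -10/7), Reals), ProductSet(Interval.Lopen(-20/7, 3/7), {-9, -9/7, 1/7, 2/5}), ProductSet(Interval.Ropen(-7/65, 2*pi), {-9/34, -1/6, 1/66, 2/5, 6*sqrt(2)}))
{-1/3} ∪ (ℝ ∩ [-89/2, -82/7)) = [-89/2, -82/7) ∪ {-1/3}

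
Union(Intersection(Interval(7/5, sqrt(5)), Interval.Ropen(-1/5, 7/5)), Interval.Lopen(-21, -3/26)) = Interval.Lopen(-21, -3/26)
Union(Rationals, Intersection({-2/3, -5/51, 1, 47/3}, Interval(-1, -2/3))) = Rationals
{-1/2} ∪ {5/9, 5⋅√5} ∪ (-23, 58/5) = (-23, 58/5)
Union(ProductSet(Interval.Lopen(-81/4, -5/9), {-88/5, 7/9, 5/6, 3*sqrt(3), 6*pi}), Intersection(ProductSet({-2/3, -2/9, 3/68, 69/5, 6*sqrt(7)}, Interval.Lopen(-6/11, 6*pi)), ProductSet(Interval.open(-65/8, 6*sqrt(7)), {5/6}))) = Union(ProductSet({-2/3, -2/9, 3/68, 69/5}, {5/6}), ProductSet(Interval.Lopen(-81/4, -5/9), {-88/5, 7/9, 5/6, 3*sqrt(3), 6*pi}))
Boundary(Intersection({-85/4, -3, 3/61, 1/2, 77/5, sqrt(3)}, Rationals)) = {-85/4, -3, 3/61, 1/2, 77/5}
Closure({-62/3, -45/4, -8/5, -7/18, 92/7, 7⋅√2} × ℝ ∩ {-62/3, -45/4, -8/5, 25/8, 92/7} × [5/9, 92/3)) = {-62/3, -45/4, -8/5, 92/7} × [5/9, 92/3]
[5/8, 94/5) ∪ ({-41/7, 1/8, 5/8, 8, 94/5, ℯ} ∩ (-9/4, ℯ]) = {1/8} ∪ [5/8, 94/5)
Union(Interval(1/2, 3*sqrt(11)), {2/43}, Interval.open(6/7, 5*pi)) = Union({2/43}, Interval.Ropen(1/2, 5*pi))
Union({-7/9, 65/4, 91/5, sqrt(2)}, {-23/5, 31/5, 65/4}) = {-23/5, -7/9, 31/5, 65/4, 91/5, sqrt(2)}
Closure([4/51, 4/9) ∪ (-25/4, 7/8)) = [-25/4, 7/8]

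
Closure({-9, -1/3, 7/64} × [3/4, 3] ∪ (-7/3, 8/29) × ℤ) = ([-7/3, 8/29] × ℤ) ∪ ({-9, -1/3, 7/64} × [3/4, 3])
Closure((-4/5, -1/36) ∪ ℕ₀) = [-4/5, -1/36] ∪ ℕ₀ ∪ (ℕ₀ \ (-4/5, -1/36))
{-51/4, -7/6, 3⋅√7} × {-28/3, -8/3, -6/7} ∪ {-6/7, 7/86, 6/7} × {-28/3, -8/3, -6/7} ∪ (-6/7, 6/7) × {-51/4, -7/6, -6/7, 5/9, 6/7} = ((-6/7, 6/7) × {-51/4, -7/6, -6/7, 5/9, 6/7}) ∪ ({-51/4, -7/6, -6/7, 7/86, 6/7, 3⋅√7} × {-28/3, -8/3, -6/7})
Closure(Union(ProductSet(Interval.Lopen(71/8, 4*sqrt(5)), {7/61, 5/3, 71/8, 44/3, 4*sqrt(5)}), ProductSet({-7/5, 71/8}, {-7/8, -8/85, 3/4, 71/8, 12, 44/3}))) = Union(ProductSet({-7/5, 71/8}, {-7/8, -8/85, 3/4, 71/8, 12, 44/3}), ProductSet(Interval(71/8, 4*sqrt(5)), {7/61, 5/3, 71/8, 44/3, 4*sqrt(5)}))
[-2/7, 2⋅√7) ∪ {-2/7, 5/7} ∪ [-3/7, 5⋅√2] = [-3/7, 5⋅√2]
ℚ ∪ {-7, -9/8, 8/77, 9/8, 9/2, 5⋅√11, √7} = ℚ ∪ {5⋅√11, √7}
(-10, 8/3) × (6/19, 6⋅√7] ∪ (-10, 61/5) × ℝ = (-10, 61/5) × ℝ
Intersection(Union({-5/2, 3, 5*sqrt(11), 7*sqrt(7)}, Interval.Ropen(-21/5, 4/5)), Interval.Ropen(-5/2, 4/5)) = Interval.Ropen(-5/2, 4/5)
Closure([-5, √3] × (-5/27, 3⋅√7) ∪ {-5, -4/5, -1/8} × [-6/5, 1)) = ({-5} × [-6/5, 1]) ∪ ({-5, -4/5, -1/8} × [-6/5, 1)) ∪ ([-5, √3] × [-5/27, 3⋅√7])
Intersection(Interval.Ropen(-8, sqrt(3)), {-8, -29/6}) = {-8, -29/6}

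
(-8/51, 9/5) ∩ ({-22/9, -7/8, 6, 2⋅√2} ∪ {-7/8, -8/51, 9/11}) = {9/11}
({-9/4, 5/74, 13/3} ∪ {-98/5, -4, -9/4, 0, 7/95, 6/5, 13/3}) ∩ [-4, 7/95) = {-4, -9/4, 0, 5/74}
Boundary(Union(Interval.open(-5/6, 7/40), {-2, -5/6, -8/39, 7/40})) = {-2, -5/6, 7/40}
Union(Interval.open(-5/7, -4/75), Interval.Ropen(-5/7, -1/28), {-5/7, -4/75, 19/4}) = Union({19/4}, Interval.Ropen(-5/7, -1/28))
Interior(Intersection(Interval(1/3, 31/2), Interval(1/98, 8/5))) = Interval.open(1/3, 8/5)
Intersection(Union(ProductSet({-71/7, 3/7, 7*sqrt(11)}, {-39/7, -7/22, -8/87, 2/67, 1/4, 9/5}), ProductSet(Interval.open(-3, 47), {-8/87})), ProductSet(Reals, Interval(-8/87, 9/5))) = Union(ProductSet({-71/7, 3/7, 7*sqrt(11)}, {-8/87, 2/67, 1/4, 9/5}), ProductSet(Interval.open(-3, 47), {-8/87}))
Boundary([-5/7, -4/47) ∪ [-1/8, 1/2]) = {-5/7, 1/2}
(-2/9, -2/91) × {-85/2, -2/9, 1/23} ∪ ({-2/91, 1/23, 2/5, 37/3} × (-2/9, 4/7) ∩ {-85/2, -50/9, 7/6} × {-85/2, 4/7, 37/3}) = (-2/9, -2/91) × {-85/2, -2/9, 1/23}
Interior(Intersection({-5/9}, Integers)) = EmptySet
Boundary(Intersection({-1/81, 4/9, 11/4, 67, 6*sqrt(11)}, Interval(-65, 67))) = {-1/81, 4/9, 11/4, 67, 6*sqrt(11)}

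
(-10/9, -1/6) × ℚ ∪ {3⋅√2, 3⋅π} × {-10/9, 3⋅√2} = ((-10/9, -1/6) × ℚ) ∪ ({3⋅√2, 3⋅π} × {-10/9, 3⋅√2})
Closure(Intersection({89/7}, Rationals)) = {89/7}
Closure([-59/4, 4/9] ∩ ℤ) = {-14, -13, …, 0}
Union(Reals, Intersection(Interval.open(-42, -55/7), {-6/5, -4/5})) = Reals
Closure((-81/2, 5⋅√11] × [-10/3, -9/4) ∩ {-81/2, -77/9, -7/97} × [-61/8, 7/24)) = {-77/9, -7/97} × [-10/3, -9/4]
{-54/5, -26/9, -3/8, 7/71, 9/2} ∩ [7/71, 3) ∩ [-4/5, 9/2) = {7/71}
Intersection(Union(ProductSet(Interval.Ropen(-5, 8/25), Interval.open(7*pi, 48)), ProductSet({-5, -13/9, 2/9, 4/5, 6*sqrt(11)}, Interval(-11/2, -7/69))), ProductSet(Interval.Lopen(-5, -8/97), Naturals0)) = ProductSet(Interval.Lopen(-5, -8/97), Range(22, 48, 1))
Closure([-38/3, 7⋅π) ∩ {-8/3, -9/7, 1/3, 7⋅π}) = {-8/3, -9/7, 1/3}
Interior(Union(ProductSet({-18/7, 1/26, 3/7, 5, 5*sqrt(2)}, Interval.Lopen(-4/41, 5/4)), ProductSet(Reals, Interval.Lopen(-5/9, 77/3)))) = ProductSet(Reals, Interval.open(-5/9, 77/3))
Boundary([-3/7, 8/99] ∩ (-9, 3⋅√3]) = {-3/7, 8/99}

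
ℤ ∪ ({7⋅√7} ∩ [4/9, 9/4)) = ℤ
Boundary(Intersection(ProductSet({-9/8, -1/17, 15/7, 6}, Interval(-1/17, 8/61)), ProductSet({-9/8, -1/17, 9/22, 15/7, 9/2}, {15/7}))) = EmptySet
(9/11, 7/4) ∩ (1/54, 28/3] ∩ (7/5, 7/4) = (7/5, 7/4)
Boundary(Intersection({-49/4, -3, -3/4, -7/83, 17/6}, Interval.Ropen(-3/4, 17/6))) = {-3/4, -7/83}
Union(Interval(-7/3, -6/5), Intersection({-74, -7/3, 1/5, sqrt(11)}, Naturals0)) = Interval(-7/3, -6/5)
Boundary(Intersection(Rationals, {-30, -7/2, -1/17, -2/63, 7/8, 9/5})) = {-30, -7/2, -1/17, -2/63, 7/8, 9/5}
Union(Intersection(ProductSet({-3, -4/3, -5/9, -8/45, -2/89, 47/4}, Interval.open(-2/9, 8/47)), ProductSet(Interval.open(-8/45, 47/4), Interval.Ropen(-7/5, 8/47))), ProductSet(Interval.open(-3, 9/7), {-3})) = Union(ProductSet({-2/89}, Interval.open(-2/9, 8/47)), ProductSet(Interval.open(-3, 9/7), {-3}))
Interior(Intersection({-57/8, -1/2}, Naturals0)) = EmptySet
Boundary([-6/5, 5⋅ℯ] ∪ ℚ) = (-∞, -6/5] ∪ [5⋅ℯ, ∞)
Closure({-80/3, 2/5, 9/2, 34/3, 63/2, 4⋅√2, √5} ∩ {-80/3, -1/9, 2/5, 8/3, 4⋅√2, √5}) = {-80/3, 2/5, 4⋅√2, √5}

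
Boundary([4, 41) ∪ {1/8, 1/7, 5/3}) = {1/8, 1/7, 5/3, 4, 41}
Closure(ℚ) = ℝ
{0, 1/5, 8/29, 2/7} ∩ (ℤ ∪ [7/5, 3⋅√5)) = {0}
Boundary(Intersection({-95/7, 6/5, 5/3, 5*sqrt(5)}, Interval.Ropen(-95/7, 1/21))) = {-95/7}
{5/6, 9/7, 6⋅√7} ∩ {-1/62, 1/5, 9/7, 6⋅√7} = {9/7, 6⋅√7}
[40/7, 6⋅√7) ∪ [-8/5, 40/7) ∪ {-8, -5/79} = {-8} ∪ [-8/5, 6⋅√7)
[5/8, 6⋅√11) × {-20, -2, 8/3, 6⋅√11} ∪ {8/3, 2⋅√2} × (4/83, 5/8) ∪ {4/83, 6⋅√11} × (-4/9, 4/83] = ({4/83, 6⋅√11} × (-4/9, 4/83]) ∪ ({8/3, 2⋅√2} × (4/83, 5/8)) ∪ ([5/8, 6⋅√11) × {-20, -2, 8/3, 6⋅√11})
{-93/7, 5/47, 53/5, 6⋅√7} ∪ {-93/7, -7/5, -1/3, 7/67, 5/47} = {-93/7, -7/5, -1/3, 7/67, 5/47, 53/5, 6⋅√7}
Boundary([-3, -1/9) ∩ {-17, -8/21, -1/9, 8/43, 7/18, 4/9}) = {-8/21}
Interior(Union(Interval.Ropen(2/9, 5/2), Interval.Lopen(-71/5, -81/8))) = Union(Interval.open(-71/5, -81/8), Interval.open(2/9, 5/2))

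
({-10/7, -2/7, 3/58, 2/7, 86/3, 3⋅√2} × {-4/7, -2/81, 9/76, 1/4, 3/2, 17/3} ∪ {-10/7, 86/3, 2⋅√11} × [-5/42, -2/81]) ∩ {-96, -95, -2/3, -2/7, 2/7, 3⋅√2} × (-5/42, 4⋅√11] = {-2/7, 2/7, 3⋅√2} × {-2/81, 9/76, 1/4, 3/2, 17/3}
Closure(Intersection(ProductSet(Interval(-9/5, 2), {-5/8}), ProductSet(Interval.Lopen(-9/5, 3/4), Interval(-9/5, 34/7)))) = ProductSet(Interval(-9/5, 3/4), {-5/8})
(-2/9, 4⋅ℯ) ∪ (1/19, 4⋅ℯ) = (-2/9, 4⋅ℯ)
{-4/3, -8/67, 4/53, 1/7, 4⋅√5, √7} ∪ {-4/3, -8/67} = {-4/3, -8/67, 4/53, 1/7, 4⋅√5, √7}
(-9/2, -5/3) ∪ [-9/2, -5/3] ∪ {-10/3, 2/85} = [-9/2, -5/3] ∪ {2/85}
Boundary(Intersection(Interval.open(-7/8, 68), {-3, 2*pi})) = {2*pi}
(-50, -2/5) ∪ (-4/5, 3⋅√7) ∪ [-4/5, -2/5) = (-50, 3⋅√7)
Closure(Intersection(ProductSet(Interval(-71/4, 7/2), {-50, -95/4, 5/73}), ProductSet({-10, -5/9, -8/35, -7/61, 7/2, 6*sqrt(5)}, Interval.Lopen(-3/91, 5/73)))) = ProductSet({-10, -5/9, -8/35, -7/61, 7/2}, {5/73})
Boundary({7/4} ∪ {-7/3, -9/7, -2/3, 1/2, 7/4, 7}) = {-7/3, -9/7, -2/3, 1/2, 7/4, 7}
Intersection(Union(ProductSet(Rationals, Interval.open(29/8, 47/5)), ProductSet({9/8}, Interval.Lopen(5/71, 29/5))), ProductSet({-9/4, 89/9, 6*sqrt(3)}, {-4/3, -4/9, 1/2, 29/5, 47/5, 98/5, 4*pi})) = ProductSet({-9/4, 89/9}, {29/5})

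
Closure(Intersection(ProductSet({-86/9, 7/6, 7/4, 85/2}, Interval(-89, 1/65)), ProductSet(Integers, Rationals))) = EmptySet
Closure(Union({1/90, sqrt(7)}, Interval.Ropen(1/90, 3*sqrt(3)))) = Interval(1/90, 3*sqrt(3))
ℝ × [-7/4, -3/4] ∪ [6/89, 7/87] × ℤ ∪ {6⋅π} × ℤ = (ℝ × [-7/4, -3/4]) ∪ (([6/89, 7/87] ∪ {6⋅π}) × ℤ)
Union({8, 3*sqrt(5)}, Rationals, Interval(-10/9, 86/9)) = Union(Interval(-10/9, 86/9), Rationals)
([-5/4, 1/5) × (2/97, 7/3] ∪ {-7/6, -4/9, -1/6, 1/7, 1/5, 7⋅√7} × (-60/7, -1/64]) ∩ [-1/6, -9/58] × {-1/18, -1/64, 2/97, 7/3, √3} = ({-1/6} × {-1/18, -1/64}) ∪ ([-1/6, -9/58] × {7/3, √3})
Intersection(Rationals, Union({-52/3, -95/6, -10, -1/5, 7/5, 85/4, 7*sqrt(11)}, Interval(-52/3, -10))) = Union({-1/5, 7/5, 85/4}, Intersection(Interval(-52/3, -10), Rationals))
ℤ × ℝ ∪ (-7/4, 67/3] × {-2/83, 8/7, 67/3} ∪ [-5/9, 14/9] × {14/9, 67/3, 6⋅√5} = (ℤ × ℝ) ∪ ((-7/4, 67/3] × {-2/83, 8/7, 67/3}) ∪ ([-5/9, 14/9] × {14/9, 67/3, 6⋅√5})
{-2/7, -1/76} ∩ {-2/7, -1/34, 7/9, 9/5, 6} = {-2/7}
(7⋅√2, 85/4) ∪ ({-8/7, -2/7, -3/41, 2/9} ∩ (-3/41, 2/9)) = (7⋅√2, 85/4)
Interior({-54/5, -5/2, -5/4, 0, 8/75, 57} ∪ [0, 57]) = (0, 57)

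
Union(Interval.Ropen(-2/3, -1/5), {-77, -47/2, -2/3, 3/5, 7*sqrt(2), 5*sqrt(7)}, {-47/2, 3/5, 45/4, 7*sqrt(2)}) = Union({-77, -47/2, 3/5, 45/4, 7*sqrt(2), 5*sqrt(7)}, Interval.Ropen(-2/3, -1/5))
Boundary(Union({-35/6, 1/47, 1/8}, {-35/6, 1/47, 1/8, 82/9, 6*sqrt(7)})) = {-35/6, 1/47, 1/8, 82/9, 6*sqrt(7)}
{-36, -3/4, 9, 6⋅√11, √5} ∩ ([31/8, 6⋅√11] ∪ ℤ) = {-36, 9, 6⋅√11}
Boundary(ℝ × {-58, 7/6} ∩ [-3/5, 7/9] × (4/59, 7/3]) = [-3/5, 7/9] × {7/6}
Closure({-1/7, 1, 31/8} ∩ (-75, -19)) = ∅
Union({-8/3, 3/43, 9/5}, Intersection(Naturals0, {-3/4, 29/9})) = {-8/3, 3/43, 9/5}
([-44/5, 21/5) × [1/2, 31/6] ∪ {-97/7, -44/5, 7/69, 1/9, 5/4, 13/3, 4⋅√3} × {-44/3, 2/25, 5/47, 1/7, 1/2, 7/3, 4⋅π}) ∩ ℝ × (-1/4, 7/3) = ([-44/5, 21/5) × [1/2, 7/3)) ∪ ({-97/7, -44/5, 7/69, 1/9, 5/4, 13/3, 4⋅√3} × {2/25, 5/47, 1/7, 1/2})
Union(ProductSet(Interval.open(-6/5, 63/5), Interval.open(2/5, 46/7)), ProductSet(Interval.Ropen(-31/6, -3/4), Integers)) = Union(ProductSet(Interval.Ropen(-31/6, -3/4), Integers), ProductSet(Interval.open(-6/5, 63/5), Interval.open(2/5, 46/7)))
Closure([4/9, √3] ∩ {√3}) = {√3}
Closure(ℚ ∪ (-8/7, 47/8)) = ℚ ∪ (-∞, ∞)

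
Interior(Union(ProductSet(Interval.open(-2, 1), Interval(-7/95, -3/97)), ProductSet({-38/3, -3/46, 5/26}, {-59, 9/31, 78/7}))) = ProductSet(Interval.open(-2, 1), Interval.open(-7/95, -3/97))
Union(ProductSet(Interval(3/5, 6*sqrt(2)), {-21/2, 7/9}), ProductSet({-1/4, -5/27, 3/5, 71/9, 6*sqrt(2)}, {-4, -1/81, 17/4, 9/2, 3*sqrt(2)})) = Union(ProductSet({-1/4, -5/27, 3/5, 71/9, 6*sqrt(2)}, {-4, -1/81, 17/4, 9/2, 3*sqrt(2)}), ProductSet(Interval(3/5, 6*sqrt(2)), {-21/2, 7/9}))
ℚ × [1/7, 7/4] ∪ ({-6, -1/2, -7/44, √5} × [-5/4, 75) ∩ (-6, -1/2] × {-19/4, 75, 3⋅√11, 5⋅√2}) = (ℚ × [1/7, 7/4]) ∪ ({-1/2} × {3⋅√11, 5⋅√2})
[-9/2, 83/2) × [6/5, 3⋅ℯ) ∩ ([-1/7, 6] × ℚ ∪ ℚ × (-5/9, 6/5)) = [-1/7, 6] × (ℚ ∩ [6/5, 3⋅ℯ))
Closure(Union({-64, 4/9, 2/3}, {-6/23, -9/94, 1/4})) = {-64, -6/23, -9/94, 1/4, 4/9, 2/3}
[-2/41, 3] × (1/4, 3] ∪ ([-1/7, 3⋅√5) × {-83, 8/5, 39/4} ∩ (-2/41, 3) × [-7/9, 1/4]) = [-2/41, 3] × (1/4, 3]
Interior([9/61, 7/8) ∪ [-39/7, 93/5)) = (-39/7, 93/5)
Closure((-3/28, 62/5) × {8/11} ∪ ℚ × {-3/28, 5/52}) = (ℝ × {-3/28, 5/52}) ∪ ([-3/28, 62/5] × {8/11})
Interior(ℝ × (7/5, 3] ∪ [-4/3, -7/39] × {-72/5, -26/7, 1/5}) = ℝ × (7/5, 3)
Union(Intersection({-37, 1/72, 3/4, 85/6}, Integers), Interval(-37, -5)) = Interval(-37, -5)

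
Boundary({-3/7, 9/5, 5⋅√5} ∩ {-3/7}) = {-3/7}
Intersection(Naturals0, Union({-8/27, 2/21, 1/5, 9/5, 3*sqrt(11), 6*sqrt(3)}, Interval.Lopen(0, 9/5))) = Range(1, 2, 1)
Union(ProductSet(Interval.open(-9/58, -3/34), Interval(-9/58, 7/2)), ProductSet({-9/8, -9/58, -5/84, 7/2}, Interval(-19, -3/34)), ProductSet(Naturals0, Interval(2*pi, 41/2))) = Union(ProductSet({-9/8, -9/58, -5/84, 7/2}, Interval(-19, -3/34)), ProductSet(Interval.open(-9/58, -3/34), Interval(-9/58, 7/2)), ProductSet(Naturals0, Interval(2*pi, 41/2)))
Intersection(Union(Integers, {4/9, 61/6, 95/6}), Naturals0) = Naturals0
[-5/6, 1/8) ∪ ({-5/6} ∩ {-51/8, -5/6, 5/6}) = [-5/6, 1/8)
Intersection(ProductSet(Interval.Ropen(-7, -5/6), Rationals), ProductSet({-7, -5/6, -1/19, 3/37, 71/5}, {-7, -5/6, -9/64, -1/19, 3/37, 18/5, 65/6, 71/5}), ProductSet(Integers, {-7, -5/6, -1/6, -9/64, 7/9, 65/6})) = ProductSet({-7}, {-7, -5/6, -9/64, 65/6})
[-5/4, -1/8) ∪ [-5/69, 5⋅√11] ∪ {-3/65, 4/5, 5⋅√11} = [-5/4, -1/8) ∪ [-5/69, 5⋅√11]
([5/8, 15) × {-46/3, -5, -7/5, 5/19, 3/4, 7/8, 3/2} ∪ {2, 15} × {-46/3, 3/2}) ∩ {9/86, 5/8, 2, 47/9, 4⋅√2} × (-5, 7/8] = {5/8, 2, 47/9, 4⋅√2} × {-7/5, 5/19, 3/4, 7/8}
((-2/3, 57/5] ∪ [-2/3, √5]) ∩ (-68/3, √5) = [-2/3, √5)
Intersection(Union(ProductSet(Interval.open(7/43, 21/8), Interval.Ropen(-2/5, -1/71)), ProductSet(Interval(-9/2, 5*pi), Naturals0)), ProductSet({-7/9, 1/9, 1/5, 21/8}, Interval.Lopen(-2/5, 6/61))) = Union(ProductSet({1/5}, Interval.open(-2/5, -1/71)), ProductSet({-7/9, 1/9, 1/5, 21/8}, Range(0, 1, 1)))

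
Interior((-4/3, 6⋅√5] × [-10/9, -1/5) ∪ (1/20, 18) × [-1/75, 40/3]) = ((1/20, 18) × (-1/75, 40/3)) ∪ ((-4/3, 6⋅√5) × (-10/9, -1/5))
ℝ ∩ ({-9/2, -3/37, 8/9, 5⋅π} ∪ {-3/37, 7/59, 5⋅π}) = {-9/2, -3/37, 7/59, 8/9, 5⋅π}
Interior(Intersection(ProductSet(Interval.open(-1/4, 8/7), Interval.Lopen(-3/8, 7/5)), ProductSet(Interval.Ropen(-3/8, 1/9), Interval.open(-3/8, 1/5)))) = ProductSet(Interval.open(-1/4, 1/9), Interval.open(-3/8, 1/5))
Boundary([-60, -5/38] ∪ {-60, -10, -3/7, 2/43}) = {-60, -5/38, 2/43}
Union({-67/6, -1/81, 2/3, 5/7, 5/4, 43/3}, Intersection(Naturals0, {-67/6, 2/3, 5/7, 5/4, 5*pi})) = {-67/6, -1/81, 2/3, 5/7, 5/4, 43/3}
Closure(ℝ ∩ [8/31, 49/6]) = [8/31, 49/6]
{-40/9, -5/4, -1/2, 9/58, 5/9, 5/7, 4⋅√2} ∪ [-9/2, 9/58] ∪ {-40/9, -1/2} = [-9/2, 9/58] ∪ {5/9, 5/7, 4⋅√2}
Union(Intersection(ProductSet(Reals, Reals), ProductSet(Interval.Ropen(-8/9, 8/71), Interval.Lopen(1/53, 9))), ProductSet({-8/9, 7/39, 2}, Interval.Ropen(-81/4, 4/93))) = Union(ProductSet({-8/9, 7/39, 2}, Interval.Ropen(-81/4, 4/93)), ProductSet(Interval.Ropen(-8/9, 8/71), Interval.Lopen(1/53, 9)))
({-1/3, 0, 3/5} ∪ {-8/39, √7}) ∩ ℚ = {-1/3, -8/39, 0, 3/5}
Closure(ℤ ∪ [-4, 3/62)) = ℤ ∪ [-4, 3/62]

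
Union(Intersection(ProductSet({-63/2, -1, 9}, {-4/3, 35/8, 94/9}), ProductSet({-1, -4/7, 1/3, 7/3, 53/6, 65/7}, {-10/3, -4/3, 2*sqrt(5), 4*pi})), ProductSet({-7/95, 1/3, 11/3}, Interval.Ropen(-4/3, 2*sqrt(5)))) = Union(ProductSet({-1}, {-4/3}), ProductSet({-7/95, 1/3, 11/3}, Interval.Ropen(-4/3, 2*sqrt(5))))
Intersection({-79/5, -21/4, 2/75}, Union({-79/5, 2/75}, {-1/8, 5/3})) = {-79/5, 2/75}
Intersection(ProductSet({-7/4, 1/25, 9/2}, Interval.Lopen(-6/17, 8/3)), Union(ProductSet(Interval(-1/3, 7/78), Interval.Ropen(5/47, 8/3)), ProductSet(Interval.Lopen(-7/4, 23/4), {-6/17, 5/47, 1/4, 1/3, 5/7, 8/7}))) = Union(ProductSet({1/25}, Interval.Ropen(5/47, 8/3)), ProductSet({1/25, 9/2}, {5/47, 1/4, 1/3, 5/7, 8/7}))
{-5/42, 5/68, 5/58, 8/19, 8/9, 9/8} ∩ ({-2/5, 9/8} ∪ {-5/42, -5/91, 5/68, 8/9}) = {-5/42, 5/68, 8/9, 9/8}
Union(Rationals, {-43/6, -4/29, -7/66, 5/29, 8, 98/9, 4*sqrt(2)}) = Union({4*sqrt(2)}, Rationals)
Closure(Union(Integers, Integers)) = Integers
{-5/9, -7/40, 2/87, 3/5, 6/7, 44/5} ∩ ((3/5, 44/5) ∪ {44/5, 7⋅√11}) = {6/7, 44/5}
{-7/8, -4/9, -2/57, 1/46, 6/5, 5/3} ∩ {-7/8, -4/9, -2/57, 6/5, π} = {-7/8, -4/9, -2/57, 6/5}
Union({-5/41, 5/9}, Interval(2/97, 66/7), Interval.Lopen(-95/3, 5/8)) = Interval.Lopen(-95/3, 66/7)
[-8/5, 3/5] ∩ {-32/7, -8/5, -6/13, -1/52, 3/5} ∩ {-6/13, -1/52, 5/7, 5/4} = {-6/13, -1/52}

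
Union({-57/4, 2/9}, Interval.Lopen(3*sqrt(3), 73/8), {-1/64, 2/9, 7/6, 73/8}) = Union({-57/4, -1/64, 2/9, 7/6}, Interval.Lopen(3*sqrt(3), 73/8))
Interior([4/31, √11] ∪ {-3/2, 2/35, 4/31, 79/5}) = (4/31, √11)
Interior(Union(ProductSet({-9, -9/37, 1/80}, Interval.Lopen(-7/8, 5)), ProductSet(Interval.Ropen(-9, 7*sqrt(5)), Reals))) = ProductSet(Interval.open(-9, 7*sqrt(5)), Reals)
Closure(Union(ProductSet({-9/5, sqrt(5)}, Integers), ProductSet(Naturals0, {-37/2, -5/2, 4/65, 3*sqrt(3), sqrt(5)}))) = Union(ProductSet({-9/5, sqrt(5)}, Integers), ProductSet(Naturals0, {-37/2, -5/2, 4/65, 3*sqrt(3), sqrt(5)}))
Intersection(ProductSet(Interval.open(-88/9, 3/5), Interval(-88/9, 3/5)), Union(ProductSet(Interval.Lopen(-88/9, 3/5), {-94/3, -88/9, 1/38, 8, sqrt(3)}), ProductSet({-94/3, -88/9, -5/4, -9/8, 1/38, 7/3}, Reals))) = Union(ProductSet({-5/4, -9/8, 1/38}, Interval(-88/9, 3/5)), ProductSet(Interval.open(-88/9, 3/5), {-88/9, 1/38}))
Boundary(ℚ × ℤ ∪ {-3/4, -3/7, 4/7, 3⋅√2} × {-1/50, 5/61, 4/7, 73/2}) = (ℝ × ℤ) ∪ ({-3/4, -3/7, 4/7, 3⋅√2} × {-1/50, 5/61, 4/7, 73/2})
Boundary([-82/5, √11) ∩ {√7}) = {√7}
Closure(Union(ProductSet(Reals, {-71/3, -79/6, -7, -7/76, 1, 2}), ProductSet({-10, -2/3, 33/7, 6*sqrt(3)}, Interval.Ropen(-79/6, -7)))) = Union(ProductSet({-10, -2/3, 33/7, 6*sqrt(3)}, Interval(-79/6, -7)), ProductSet(Reals, {-71/3, -79/6, -7, -7/76, 1, 2}))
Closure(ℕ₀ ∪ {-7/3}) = {-7/3} ∪ ℕ₀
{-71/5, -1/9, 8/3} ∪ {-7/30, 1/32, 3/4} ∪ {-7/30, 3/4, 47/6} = {-71/5, -7/30, -1/9, 1/32, 3/4, 8/3, 47/6}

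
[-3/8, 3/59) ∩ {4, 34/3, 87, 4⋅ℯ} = ∅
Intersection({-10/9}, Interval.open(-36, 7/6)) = {-10/9}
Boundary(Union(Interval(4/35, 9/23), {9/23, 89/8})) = {4/35, 9/23, 89/8}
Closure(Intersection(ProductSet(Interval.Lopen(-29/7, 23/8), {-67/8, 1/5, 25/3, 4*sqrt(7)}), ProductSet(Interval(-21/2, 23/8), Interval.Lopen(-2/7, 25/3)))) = ProductSet(Interval(-29/7, 23/8), {1/5, 25/3})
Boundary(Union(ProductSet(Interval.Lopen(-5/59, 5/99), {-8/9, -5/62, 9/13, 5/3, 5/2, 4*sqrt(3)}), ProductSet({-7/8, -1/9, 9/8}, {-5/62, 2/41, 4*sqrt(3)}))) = Union(ProductSet({-7/8, -1/9, 9/8}, {-5/62, 2/41, 4*sqrt(3)}), ProductSet(Interval(-5/59, 5/99), {-8/9, -5/62, 9/13, 5/3, 5/2, 4*sqrt(3)}))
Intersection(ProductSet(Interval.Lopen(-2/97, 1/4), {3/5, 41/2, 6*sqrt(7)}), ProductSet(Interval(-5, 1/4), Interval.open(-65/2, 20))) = ProductSet(Interval.Lopen(-2/97, 1/4), {3/5, 6*sqrt(7)})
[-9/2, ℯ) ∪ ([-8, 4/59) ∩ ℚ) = [-9/2, ℯ) ∪ (ℚ ∩ [-8, 4/59))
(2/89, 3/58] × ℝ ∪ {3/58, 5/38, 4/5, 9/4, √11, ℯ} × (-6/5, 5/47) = ((2/89, 3/58] × ℝ) ∪ ({3/58, 5/38, 4/5, 9/4, √11, ℯ} × (-6/5, 5/47))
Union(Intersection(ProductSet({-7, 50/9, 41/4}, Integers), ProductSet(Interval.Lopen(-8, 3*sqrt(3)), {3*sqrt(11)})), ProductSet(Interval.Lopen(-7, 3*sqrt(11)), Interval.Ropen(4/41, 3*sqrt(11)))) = ProductSet(Interval.Lopen(-7, 3*sqrt(11)), Interval.Ropen(4/41, 3*sqrt(11)))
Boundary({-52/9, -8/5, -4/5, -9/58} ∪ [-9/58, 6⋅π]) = {-52/9, -8/5, -4/5, -9/58, 6⋅π}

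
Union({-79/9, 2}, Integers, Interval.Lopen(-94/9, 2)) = Union(Integers, Interval.Lopen(-94/9, 2))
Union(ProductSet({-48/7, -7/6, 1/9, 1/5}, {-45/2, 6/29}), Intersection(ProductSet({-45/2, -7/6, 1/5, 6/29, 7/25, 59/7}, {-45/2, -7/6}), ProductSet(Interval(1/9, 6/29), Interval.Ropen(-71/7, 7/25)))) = Union(ProductSet({1/5, 6/29}, {-7/6}), ProductSet({-48/7, -7/6, 1/9, 1/5}, {-45/2, 6/29}))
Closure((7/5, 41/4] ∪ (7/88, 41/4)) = [7/88, 41/4]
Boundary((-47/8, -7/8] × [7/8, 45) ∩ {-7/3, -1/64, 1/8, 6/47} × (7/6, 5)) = {-7/3} × [7/6, 5]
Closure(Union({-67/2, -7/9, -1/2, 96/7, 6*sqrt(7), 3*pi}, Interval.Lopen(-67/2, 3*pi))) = Union({96/7, 6*sqrt(7)}, Interval(-67/2, 3*pi))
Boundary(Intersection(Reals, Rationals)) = Reals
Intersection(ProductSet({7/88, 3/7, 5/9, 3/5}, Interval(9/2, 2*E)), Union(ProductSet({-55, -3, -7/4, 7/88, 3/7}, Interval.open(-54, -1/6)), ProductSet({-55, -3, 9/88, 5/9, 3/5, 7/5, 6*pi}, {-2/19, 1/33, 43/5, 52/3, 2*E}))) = ProductSet({5/9, 3/5}, {2*E})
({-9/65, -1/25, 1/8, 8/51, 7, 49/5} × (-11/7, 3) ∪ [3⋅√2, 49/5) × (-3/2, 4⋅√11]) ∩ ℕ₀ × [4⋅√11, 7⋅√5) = {5, 6, …, 9} × {4⋅√11}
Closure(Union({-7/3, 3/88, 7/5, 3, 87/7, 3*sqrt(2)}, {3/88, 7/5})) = {-7/3, 3/88, 7/5, 3, 87/7, 3*sqrt(2)}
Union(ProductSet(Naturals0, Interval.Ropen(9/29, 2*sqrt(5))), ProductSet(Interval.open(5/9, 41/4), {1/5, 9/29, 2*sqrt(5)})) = Union(ProductSet(Interval.open(5/9, 41/4), {1/5, 9/29, 2*sqrt(5)}), ProductSet(Naturals0, Interval.Ropen(9/29, 2*sqrt(5))))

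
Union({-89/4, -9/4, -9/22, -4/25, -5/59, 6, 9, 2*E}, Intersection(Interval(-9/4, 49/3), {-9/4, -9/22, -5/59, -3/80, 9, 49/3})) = {-89/4, -9/4, -9/22, -4/25, -5/59, -3/80, 6, 9, 49/3, 2*E}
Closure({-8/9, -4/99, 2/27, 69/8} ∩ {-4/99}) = {-4/99}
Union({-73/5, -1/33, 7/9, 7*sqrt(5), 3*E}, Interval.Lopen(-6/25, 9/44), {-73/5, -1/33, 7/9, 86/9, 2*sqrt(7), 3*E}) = Union({-73/5, 7/9, 86/9, 7*sqrt(5), 2*sqrt(7), 3*E}, Interval.Lopen(-6/25, 9/44))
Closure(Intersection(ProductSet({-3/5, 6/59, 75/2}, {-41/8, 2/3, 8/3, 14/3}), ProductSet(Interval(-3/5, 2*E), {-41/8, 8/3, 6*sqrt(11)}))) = ProductSet({-3/5, 6/59}, {-41/8, 8/3})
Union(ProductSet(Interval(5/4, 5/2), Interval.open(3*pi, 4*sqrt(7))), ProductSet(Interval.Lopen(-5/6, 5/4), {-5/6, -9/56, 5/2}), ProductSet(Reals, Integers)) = Union(ProductSet(Interval.Lopen(-5/6, 5/4), {-5/6, -9/56, 5/2}), ProductSet(Interval(5/4, 5/2), Interval.open(3*pi, 4*sqrt(7))), ProductSet(Reals, Integers))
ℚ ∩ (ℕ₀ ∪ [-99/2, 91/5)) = ℕ₀ ∪ (ℚ ∩ [-99/2, 91/5))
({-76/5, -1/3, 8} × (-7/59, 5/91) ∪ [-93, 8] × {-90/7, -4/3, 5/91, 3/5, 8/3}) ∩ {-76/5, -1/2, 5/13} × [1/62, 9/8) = ({-76/5} × [1/62, 5/91)) ∪ ({-76/5, -1/2, 5/13} × {5/91, 3/5})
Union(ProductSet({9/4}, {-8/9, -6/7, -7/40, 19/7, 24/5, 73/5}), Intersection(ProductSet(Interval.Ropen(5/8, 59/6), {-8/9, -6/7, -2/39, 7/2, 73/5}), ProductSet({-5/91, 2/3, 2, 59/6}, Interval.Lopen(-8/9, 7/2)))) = Union(ProductSet({9/4}, {-8/9, -6/7, -7/40, 19/7, 24/5, 73/5}), ProductSet({2/3, 2}, {-6/7, -2/39, 7/2}))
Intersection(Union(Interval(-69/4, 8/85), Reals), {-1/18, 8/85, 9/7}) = {-1/18, 8/85, 9/7}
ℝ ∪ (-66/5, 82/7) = (-∞, ∞)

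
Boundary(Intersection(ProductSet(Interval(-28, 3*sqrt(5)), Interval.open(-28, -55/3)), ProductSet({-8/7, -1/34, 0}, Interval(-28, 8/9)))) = ProductSet({-8/7, -1/34, 0}, Interval(-28, -55/3))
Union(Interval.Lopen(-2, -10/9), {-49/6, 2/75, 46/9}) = Union({-49/6, 2/75, 46/9}, Interval.Lopen(-2, -10/9))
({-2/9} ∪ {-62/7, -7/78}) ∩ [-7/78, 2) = {-7/78}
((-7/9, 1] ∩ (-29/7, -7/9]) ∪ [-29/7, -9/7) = [-29/7, -9/7)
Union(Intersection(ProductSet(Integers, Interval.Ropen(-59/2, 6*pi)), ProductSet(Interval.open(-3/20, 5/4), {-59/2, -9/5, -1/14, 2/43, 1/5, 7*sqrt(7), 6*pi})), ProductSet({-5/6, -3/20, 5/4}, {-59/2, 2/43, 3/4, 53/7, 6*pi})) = Union(ProductSet({-5/6, -3/20, 5/4}, {-59/2, 2/43, 3/4, 53/7, 6*pi}), ProductSet(Range(0, 2, 1), {-59/2, -9/5, -1/14, 2/43, 1/5, 7*sqrt(7)}))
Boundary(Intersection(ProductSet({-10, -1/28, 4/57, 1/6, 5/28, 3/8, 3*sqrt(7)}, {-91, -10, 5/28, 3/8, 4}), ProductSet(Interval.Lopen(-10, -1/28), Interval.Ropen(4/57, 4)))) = ProductSet({-1/28}, {5/28, 3/8})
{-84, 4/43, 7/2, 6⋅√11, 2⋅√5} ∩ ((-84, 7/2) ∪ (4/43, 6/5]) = {4/43}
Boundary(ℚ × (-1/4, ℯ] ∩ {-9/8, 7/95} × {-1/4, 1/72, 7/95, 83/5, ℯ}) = {-9/8, 7/95} × {1/72, 7/95, ℯ}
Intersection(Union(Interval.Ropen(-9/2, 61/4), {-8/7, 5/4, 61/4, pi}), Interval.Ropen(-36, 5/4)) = Interval.Ropen(-9/2, 5/4)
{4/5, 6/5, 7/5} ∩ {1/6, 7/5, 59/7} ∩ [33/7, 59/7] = ∅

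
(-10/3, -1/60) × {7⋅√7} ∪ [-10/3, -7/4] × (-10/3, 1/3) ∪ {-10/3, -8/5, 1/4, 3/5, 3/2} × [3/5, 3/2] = ([-10/3, -7/4] × (-10/3, 1/3)) ∪ ({-10/3, -8/5, 1/4, 3/5, 3/2} × [3/5, 3/2]) ∪ ((-10/3, -1/60) × {7⋅√7})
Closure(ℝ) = ℝ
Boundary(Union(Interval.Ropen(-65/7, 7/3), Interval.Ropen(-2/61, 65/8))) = {-65/7, 65/8}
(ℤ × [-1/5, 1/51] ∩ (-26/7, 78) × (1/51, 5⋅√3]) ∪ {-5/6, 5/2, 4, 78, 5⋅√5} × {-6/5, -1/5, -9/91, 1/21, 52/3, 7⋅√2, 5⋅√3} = {-5/6, 5/2, 4, 78, 5⋅√5} × {-6/5, -1/5, -9/91, 1/21, 52/3, 7⋅√2, 5⋅√3}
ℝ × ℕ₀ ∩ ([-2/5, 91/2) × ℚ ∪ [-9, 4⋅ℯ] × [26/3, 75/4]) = ([-2/5, 91/2) × ℕ₀) ∪ ([-9, 4⋅ℯ] × {9, 10, …, 18})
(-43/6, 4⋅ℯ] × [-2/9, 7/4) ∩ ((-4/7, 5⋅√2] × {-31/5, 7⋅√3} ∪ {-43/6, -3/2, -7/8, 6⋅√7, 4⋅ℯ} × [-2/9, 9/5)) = {-3/2, -7/8, 4⋅ℯ} × [-2/9, 7/4)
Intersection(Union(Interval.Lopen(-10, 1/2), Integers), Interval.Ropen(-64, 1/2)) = Union(Interval.Ropen(-10, 1/2), Range(-64, 1, 1))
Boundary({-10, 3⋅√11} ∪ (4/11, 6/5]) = {-10, 4/11, 6/5, 3⋅√11}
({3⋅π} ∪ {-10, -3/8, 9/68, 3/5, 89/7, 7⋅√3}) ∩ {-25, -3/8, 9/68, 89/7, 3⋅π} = {-3/8, 9/68, 89/7, 3⋅π}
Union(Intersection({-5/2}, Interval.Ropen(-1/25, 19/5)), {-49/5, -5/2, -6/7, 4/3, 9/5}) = {-49/5, -5/2, -6/7, 4/3, 9/5}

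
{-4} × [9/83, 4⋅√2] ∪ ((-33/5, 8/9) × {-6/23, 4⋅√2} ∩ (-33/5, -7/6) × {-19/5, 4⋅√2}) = ({-4} × [9/83, 4⋅√2]) ∪ ((-33/5, -7/6) × {4⋅√2})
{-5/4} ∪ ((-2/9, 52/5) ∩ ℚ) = {-5/4} ∪ (ℚ ∩ (-2/9, 52/5))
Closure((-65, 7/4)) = [-65, 7/4]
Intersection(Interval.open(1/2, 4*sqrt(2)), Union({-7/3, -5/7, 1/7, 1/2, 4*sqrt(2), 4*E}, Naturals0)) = Range(1, 6, 1)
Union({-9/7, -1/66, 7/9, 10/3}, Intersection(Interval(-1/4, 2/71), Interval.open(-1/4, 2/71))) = Union({-9/7, 7/9, 10/3}, Interval.open(-1/4, 2/71))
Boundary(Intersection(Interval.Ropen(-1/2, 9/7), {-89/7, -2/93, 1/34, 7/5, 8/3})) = {-2/93, 1/34}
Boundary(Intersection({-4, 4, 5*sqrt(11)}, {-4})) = {-4}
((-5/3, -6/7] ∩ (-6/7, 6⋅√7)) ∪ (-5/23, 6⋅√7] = (-5/23, 6⋅√7]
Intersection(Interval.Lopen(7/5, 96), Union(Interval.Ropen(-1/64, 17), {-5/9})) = Interval.open(7/5, 17)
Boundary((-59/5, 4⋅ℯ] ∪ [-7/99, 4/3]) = {-59/5, 4⋅ℯ}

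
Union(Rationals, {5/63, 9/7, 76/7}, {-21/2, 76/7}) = Rationals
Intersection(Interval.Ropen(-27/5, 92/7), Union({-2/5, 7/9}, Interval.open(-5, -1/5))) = Union({7/9}, Interval.open(-5, -1/5))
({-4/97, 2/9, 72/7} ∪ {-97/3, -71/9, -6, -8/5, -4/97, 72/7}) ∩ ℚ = {-97/3, -71/9, -6, -8/5, -4/97, 2/9, 72/7}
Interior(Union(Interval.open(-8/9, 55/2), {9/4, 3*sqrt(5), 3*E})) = Interval.open(-8/9, 55/2)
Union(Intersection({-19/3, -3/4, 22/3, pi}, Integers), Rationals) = Rationals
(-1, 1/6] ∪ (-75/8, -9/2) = (-75/8, -9/2) ∪ (-1, 1/6]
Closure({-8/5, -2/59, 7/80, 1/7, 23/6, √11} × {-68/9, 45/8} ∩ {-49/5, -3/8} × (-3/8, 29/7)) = ∅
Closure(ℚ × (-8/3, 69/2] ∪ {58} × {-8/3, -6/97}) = ℝ × [-8/3, 69/2]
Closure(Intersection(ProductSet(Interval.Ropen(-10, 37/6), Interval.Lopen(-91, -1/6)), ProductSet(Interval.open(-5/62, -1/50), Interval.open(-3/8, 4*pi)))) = Union(ProductSet({-5/62, -1/50}, Interval(-3/8, -1/6)), ProductSet(Interval(-5/62, -1/50), {-3/8, -1/6}), ProductSet(Interval.open(-5/62, -1/50), Interval.Lopen(-3/8, -1/6)))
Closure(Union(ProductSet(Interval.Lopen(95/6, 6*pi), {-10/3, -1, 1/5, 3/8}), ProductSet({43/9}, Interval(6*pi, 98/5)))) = Union(ProductSet({43/9}, Interval(6*pi, 98/5)), ProductSet(Interval(95/6, 6*pi), {-10/3, -1, 1/5, 3/8}))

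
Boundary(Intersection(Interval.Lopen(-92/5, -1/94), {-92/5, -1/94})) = {-1/94}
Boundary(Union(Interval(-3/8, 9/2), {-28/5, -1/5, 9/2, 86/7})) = {-28/5, -3/8, 9/2, 86/7}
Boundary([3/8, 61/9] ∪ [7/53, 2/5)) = {7/53, 61/9}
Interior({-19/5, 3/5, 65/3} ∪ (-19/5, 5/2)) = (-19/5, 5/2)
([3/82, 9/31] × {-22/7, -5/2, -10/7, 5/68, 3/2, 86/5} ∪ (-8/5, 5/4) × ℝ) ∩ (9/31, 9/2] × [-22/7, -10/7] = (9/31, 5/4) × [-22/7, -10/7]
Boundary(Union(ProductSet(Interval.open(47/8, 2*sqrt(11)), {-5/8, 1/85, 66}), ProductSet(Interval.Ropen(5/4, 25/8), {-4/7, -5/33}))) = Union(ProductSet(Interval(5/4, 25/8), {-4/7, -5/33}), ProductSet(Interval(47/8, 2*sqrt(11)), {-5/8, 1/85, 66}))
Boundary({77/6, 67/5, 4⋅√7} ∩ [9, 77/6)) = {4⋅√7}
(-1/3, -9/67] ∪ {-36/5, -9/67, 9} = {-36/5, 9} ∪ (-1/3, -9/67]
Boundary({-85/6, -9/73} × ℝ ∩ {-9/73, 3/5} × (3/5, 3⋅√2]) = {-9/73} × [3/5, 3⋅√2]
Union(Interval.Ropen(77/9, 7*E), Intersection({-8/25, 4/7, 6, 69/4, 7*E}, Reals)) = Union({-8/25, 4/7, 6}, Interval(77/9, 7*E))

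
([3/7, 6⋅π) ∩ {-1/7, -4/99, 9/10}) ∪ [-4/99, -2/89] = [-4/99, -2/89] ∪ {9/10}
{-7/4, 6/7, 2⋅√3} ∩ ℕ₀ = ∅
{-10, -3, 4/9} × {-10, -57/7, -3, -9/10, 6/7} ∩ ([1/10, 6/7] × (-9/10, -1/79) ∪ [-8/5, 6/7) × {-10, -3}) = {4/9} × {-10, -3}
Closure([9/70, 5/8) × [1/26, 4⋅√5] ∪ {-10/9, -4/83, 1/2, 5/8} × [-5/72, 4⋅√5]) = ({-10/9, -4/83, 1/2, 5/8} × [-5/72, 4⋅√5]) ∪ ([9/70, 5/8] × [1/26, 4⋅√5])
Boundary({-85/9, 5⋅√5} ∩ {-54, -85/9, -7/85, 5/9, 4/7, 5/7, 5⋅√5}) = {-85/9, 5⋅√5}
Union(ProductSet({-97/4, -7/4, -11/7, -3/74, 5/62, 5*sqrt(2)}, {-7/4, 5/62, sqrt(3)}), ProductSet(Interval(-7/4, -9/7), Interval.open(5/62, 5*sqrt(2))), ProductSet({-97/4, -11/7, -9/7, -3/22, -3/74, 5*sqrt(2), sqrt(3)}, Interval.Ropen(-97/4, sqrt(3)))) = Union(ProductSet({-97/4, -7/4, -11/7, -3/74, 5/62, 5*sqrt(2)}, {-7/4, 5/62, sqrt(3)}), ProductSet({-97/4, -11/7, -9/7, -3/22, -3/74, 5*sqrt(2), sqrt(3)}, Interval.Ropen(-97/4, sqrt(3))), ProductSet(Interval(-7/4, -9/7), Interval.open(5/62, 5*sqrt(2))))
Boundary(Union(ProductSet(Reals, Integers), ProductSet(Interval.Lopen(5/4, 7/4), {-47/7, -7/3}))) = Union(ProductSet(Interval(5/4, 7/4), {-47/7, -7/3}), ProductSet(Reals, Integers))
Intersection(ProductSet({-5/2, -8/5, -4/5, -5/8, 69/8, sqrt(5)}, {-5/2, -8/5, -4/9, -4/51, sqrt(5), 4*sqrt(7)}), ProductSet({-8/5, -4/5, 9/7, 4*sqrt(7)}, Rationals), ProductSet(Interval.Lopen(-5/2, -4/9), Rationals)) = ProductSet({-8/5, -4/5}, {-5/2, -8/5, -4/9, -4/51})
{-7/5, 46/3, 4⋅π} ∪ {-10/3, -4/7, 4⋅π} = {-10/3, -7/5, -4/7, 46/3, 4⋅π}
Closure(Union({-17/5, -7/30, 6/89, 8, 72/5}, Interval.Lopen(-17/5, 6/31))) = Union({8, 72/5}, Interval(-17/5, 6/31))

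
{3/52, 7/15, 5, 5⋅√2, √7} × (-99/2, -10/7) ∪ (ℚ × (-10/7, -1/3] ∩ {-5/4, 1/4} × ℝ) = ({-5/4, 1/4} × (-10/7, -1/3]) ∪ ({3/52, 7/15, 5, 5⋅√2, √7} × (-99/2, -10/7))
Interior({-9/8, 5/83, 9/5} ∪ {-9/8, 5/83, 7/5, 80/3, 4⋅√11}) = ∅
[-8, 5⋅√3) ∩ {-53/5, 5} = {5}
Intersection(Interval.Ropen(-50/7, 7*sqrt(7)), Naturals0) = Range(0, 19, 1)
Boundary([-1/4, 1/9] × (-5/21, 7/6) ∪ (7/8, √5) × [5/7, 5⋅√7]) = ({-1/4, 1/9} × [-5/21, 7/6]) ∪ ([-1/4, 1/9] × {-5/21, 7/6}) ∪ ({7/8, √5} × [5/7, 5⋅√7]) ∪ ([7/8, √5] × {5/7, 5⋅√7})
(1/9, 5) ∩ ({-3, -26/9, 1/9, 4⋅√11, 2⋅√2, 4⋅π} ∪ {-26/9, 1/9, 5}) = {2⋅√2}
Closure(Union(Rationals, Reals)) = Reals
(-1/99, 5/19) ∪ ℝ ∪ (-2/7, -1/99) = (-∞, ∞)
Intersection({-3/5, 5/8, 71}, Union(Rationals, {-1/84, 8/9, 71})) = {-3/5, 5/8, 71}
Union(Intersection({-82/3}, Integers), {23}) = {23}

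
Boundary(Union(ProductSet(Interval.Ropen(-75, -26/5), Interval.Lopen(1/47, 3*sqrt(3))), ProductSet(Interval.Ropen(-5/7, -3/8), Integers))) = Union(ProductSet({-75, -26/5}, Interval(1/47, 3*sqrt(3))), ProductSet(Interval(-75, -26/5), {1/47, 3*sqrt(3)}), ProductSet(Interval(-5/7, -3/8), Integers))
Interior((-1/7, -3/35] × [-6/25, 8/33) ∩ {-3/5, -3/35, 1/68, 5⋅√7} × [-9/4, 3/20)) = ∅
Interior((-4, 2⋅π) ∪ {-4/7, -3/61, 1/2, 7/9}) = (-4, 2⋅π)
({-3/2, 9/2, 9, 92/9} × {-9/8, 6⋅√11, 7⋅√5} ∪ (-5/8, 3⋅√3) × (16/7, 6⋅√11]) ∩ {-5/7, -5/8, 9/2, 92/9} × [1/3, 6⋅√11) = ({9/2, 92/9} × {7⋅√5}) ∪ ({9/2} × (16/7, 6⋅√11))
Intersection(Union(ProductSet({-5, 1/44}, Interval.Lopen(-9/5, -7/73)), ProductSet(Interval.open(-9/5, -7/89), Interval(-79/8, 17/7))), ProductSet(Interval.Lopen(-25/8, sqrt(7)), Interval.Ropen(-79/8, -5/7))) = Union(ProductSet({1/44}, Interval.open(-9/5, -5/7)), ProductSet(Interval.open(-9/5, -7/89), Interval.Ropen(-79/8, -5/7)))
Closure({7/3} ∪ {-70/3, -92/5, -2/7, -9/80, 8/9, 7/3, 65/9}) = {-70/3, -92/5, -2/7, -9/80, 8/9, 7/3, 65/9}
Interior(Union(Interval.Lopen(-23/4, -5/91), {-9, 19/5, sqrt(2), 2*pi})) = Interval.open(-23/4, -5/91)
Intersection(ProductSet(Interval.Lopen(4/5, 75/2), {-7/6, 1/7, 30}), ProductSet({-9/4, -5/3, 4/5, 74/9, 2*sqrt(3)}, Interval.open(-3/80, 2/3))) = ProductSet({74/9, 2*sqrt(3)}, {1/7})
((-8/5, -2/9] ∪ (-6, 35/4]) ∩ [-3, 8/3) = [-3, 8/3)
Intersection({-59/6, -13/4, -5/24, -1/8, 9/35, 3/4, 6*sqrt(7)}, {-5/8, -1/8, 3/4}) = {-1/8, 3/4}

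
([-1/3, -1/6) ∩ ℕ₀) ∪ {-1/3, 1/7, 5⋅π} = {-1/3, 1/7, 5⋅π}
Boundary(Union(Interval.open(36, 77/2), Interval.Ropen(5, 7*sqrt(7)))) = {5, 36, 77/2, 7*sqrt(7)}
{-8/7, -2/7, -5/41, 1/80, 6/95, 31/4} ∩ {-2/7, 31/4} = {-2/7, 31/4}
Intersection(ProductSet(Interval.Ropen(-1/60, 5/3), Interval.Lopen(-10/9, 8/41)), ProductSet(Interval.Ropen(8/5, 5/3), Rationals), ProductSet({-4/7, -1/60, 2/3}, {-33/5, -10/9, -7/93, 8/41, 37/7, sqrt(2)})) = EmptySet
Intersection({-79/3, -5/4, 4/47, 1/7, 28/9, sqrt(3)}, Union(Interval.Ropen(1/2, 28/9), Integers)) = {sqrt(3)}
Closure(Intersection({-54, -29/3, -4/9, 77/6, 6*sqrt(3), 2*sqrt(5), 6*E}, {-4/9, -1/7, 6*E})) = {-4/9, 6*E}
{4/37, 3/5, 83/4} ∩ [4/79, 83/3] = {4/37, 3/5, 83/4}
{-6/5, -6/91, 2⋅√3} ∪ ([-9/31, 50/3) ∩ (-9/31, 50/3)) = {-6/5} ∪ (-9/31, 50/3)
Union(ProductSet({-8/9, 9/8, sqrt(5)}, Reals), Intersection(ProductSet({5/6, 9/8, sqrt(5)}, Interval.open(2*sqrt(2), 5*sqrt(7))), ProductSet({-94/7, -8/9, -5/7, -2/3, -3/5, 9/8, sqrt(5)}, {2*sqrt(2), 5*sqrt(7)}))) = ProductSet({-8/9, 9/8, sqrt(5)}, Reals)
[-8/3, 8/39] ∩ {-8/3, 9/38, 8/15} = {-8/3}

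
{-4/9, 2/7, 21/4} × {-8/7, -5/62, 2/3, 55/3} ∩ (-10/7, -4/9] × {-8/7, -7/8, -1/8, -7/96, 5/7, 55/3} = {-4/9} × {-8/7, 55/3}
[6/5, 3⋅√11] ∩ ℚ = ℚ ∩ [6/5, 3⋅√11]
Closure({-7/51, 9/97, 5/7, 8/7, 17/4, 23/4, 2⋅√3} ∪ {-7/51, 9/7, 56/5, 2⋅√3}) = {-7/51, 9/97, 5/7, 8/7, 9/7, 17/4, 23/4, 56/5, 2⋅√3}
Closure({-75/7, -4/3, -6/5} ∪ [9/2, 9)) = {-75/7, -4/3, -6/5} ∪ [9/2, 9]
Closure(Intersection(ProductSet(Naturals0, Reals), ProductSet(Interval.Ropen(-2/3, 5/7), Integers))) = ProductSet(Range(0, 1, 1), Integers)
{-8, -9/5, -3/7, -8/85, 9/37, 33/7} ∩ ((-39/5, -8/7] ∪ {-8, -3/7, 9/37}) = {-8, -9/5, -3/7, 9/37}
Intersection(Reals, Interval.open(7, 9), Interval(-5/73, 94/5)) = Interval.open(7, 9)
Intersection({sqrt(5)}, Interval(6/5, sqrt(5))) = {sqrt(5)}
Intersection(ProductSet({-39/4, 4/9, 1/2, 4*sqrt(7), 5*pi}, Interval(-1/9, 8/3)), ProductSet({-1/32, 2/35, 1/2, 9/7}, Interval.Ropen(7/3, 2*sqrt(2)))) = ProductSet({1/2}, Interval(7/3, 8/3))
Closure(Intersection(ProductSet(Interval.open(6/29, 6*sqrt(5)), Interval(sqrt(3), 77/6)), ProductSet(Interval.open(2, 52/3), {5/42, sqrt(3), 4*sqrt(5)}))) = ProductSet(Interval(2, 6*sqrt(5)), {sqrt(3), 4*sqrt(5)})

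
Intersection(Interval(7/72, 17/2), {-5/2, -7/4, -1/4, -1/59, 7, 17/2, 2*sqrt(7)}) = {7, 17/2, 2*sqrt(7)}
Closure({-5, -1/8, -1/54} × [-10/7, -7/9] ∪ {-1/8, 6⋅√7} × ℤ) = ({-1/8, 6⋅√7} × ℤ) ∪ ({-5, -1/8, -1/54} × [-10/7, -7/9])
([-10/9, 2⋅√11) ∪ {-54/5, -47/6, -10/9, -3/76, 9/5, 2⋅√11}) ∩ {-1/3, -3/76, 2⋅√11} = {-1/3, -3/76, 2⋅√11}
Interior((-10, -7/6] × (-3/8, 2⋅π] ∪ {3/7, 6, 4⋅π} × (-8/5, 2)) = (-10, -7/6) × (-3/8, 2⋅π)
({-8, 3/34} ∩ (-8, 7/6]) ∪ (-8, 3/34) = (-8, 3/34]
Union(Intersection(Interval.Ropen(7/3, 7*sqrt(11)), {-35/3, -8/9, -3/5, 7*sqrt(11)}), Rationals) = Rationals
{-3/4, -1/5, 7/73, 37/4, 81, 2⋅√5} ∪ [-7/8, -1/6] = [-7/8, -1/6] ∪ {7/73, 37/4, 81, 2⋅√5}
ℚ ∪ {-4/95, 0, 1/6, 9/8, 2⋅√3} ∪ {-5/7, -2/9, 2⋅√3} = ℚ ∪ {2⋅√3}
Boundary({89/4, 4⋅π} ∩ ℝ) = {89/4, 4⋅π}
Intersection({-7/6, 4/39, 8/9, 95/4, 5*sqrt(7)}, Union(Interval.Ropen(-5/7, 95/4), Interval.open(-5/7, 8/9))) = {4/39, 8/9, 5*sqrt(7)}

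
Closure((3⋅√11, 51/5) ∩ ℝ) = [3⋅√11, 51/5]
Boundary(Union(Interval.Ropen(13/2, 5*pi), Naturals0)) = Union(Complement(Naturals0, Interval.open(13/2, 5*pi)), {13/2, 5*pi})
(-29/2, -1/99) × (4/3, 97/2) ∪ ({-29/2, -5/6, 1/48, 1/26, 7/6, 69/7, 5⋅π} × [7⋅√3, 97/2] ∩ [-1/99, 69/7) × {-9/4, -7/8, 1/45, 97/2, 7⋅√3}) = ((-29/2, -1/99) × (4/3, 97/2)) ∪ ({1/48, 1/26, 7/6} × {97/2, 7⋅√3})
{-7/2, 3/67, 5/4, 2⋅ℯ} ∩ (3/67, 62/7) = {5/4, 2⋅ℯ}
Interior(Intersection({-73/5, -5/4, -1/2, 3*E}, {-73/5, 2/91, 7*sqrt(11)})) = EmptySet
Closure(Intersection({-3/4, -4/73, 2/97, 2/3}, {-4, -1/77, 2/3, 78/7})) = {2/3}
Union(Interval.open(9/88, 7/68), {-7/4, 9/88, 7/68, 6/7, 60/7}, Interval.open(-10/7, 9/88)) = Union({-7/4, 6/7, 60/7}, Interval.Lopen(-10/7, 7/68))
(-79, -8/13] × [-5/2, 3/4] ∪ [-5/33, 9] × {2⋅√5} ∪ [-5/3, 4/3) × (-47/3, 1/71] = ((-79, -8/13] × [-5/2, 3/4]) ∪ ([-5/3, 4/3) × (-47/3, 1/71]) ∪ ([-5/33, 9] × {2⋅√5})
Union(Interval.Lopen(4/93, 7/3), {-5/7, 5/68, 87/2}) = Union({-5/7, 87/2}, Interval.Lopen(4/93, 7/3))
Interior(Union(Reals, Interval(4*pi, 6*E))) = Interval(-oo, oo)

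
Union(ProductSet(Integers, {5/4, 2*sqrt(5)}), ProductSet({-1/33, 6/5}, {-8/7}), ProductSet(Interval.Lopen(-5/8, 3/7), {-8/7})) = Union(ProductSet(Integers, {5/4, 2*sqrt(5)}), ProductSet(Union({6/5}, Interval.Lopen(-5/8, 3/7)), {-8/7}))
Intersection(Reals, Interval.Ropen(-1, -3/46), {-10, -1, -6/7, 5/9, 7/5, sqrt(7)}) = {-1, -6/7}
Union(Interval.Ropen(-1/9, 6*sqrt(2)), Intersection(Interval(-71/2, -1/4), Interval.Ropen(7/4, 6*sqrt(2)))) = Interval.Ropen(-1/9, 6*sqrt(2))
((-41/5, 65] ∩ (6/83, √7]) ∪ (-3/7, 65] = (-3/7, 65]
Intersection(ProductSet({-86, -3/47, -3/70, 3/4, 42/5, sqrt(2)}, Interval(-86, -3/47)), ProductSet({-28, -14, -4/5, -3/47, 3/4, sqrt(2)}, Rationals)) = ProductSet({-3/47, 3/4, sqrt(2)}, Intersection(Interval(-86, -3/47), Rationals))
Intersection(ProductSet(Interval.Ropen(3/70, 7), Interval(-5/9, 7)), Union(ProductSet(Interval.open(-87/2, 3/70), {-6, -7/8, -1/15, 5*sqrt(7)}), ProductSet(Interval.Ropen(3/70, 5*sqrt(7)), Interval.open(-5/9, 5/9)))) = ProductSet(Interval.Ropen(3/70, 7), Interval.open(-5/9, 5/9))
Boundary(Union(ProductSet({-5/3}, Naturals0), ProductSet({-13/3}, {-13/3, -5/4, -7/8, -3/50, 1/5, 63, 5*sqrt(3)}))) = Union(ProductSet({-13/3}, {-13/3, -5/4, -7/8, -3/50, 1/5, 63, 5*sqrt(3)}), ProductSet({-5/3}, Naturals0))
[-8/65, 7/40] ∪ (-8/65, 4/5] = [-8/65, 4/5]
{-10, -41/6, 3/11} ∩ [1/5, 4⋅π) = {3/11}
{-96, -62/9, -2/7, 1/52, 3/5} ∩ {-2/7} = {-2/7}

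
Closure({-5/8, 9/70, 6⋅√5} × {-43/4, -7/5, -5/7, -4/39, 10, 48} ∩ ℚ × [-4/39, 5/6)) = {-5/8, 9/70} × {-4/39}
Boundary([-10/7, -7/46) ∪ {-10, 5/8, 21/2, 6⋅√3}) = {-10, -10/7, -7/46, 5/8, 21/2, 6⋅√3}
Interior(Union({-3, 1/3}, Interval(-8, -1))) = Interval.open(-8, -1)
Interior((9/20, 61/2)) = (9/20, 61/2)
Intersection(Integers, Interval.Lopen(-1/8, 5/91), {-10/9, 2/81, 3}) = EmptySet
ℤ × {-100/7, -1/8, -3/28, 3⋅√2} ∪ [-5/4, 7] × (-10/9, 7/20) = (ℤ × {-100/7, -1/8, -3/28, 3⋅√2}) ∪ ([-5/4, 7] × (-10/9, 7/20))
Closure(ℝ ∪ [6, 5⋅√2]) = (-∞, ∞)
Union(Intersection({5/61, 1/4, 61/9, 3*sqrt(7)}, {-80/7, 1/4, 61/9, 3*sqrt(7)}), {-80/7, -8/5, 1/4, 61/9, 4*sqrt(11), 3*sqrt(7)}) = {-80/7, -8/5, 1/4, 61/9, 4*sqrt(11), 3*sqrt(7)}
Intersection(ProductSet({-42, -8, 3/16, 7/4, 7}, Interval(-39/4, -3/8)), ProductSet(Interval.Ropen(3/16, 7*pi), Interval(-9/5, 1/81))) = ProductSet({3/16, 7/4, 7}, Interval(-9/5, -3/8))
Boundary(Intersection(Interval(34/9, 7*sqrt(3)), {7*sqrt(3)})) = {7*sqrt(3)}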